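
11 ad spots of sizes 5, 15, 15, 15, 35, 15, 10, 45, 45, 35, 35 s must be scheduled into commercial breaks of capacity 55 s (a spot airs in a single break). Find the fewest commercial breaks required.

6

Total = 45 + 45 + 35 + 35 + 35 + 15 + 15 + 15 + 15 + 10 + 5 = 270 s.
Lower bound: ⌈270/55⌉ = 5 commercial breaks.
A packing using 6 commercial breaks:
  break 1: 45 + 10 = 55
  break 2: 45 + 5 = 50
  break 3: 35 + 15 = 50
  break 4: 35 + 15 = 50
  break 5: 35 + 15 = 50
  break 6: 15 = 15
No arrangement into 5 commercial breaks stays within capacity, so 6 is optimal.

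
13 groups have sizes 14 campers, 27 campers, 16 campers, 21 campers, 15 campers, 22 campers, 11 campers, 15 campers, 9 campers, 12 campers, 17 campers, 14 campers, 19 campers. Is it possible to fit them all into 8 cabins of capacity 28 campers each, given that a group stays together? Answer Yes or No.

Total = 212 campers; ⌈212/28⌉ = 8.
The bound of 8 does not rule out 8, but exhaustive search shows no assignment into 8 cabins of capacity 28 campers exists — the minimum is 9.

No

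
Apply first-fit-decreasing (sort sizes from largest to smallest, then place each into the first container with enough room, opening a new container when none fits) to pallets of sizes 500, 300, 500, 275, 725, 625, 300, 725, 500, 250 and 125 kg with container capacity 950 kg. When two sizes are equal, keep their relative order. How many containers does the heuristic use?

Sorted descending: 725, 725, 625, 500, 500, 500, 300, 300, 275, 250, 125.
  725 → container 1 (new)  [load 725/950]
  725 → container 2 (new)  [load 725/950]
  625 → container 3 (new)  [load 625/950]
  500 → container 4 (new)  [load 500/950]
  500 → container 5 (new)  [load 500/950]
  500 → container 6 (new)  [load 500/950]
  300 → container 3  [load 925/950]
  300 → container 4  [load 800/950]
  275 → container 5  [load 775/950]
  250 → container 6  [load 750/950]
  125 → container 1  [load 850/950]
6 containers opened.

6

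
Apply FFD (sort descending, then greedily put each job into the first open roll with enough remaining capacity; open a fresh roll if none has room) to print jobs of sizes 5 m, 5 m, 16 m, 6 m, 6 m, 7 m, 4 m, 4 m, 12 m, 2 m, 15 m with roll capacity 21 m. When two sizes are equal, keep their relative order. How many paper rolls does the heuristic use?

4

Sorted descending: 16, 15, 12, 7, 6, 6, 5, 5, 4, 4, 2.
  16 → roll 1 (new)  [load 16/21]
  15 → roll 2 (new)  [load 15/21]
  12 → roll 3 (new)  [load 12/21]
  7 → roll 3  [load 19/21]
  6 → roll 2  [load 21/21]
  6 → roll 4 (new)  [load 6/21]
  5 → roll 1  [load 21/21]
  5 → roll 4  [load 11/21]
  4 → roll 4  [load 15/21]
  4 → roll 4  [load 19/21]
  2 → roll 3  [load 21/21]
4 paper rolls opened.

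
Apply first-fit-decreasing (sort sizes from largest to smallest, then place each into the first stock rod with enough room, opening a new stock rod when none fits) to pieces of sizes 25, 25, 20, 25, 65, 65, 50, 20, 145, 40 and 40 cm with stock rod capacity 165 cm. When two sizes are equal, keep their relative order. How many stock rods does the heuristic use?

Sorted descending: 145, 65, 65, 50, 40, 40, 25, 25, 25, 20, 20.
  145 → stock rod 1 (new)  [load 145/165]
  65 → stock rod 2 (new)  [load 65/165]
  65 → stock rod 2  [load 130/165]
  50 → stock rod 3 (new)  [load 50/165]
  40 → stock rod 3  [load 90/165]
  40 → stock rod 3  [load 130/165]
  25 → stock rod 2  [load 155/165]
  25 → stock rod 3  [load 155/165]
  25 → stock rod 4 (new)  [load 25/165]
  20 → stock rod 1  [load 165/165]
  20 → stock rod 4  [load 45/165]
4 stock rods opened.

4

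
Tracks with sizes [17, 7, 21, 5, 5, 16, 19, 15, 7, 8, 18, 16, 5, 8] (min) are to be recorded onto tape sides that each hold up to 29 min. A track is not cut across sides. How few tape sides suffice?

7

Total = 21 + 19 + 18 + 17 + 16 + 16 + 15 + 8 + 8 + 7 + 7 + 5 + 5 + 5 = 167 min.
Lower bound: ⌈167/29⌉ = 6 tape sides.
Also, 7 tracks each exceed 29/2 min, and no two of those can share a side, so at least 7 tape sides are needed.
A packing using 7 tape sides:
  side 1: 21 + 8 = 29
  side 2: 19 + 8 = 27
  side 3: 18 + 7 = 25
  side 4: 17 + 7 + 5 = 29
  side 5: 16 + 5 + 5 = 26
  side 6: 16 = 16
  side 7: 15 = 15
This matches the lower bound, so 7 is optimal.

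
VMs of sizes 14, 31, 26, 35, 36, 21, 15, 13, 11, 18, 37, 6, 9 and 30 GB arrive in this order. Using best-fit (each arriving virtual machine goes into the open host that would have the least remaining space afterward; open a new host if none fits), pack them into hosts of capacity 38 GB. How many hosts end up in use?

  14 → host 1 (new)  [load 14/38]
  31 → host 2 (new)  [load 31/38]
  26 → host 3 (new)  [load 26/38]
  35 → host 4 (new)  [load 35/38]
  36 → host 5 (new)  [load 36/38]
  21 → host 1  [load 35/38]
  15 → host 6 (new)  [load 15/38]
  13 → host 6  [load 28/38]
  11 → host 3  [load 37/38]
  18 → host 7 (new)  [load 18/38]
  37 → host 8 (new)  [load 37/38]
  6 → host 2  [load 37/38]
  9 → host 6  [load 37/38]
  30 → host 9 (new)  [load 30/38]
9 hosts opened.

9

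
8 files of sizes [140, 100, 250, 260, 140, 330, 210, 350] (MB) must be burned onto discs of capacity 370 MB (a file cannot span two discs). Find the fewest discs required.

Total = 350 + 330 + 260 + 250 + 210 + 140 + 140 + 100 = 1780 MB.
Lower bound: ⌈1780/370⌉ = 5 discs.
A packing using 6 discs:
  disc 1: 350 = 350
  disc 2: 330 = 330
  disc 3: 260 + 100 = 360
  disc 4: 250 = 250
  disc 5: 210 + 140 = 350
  disc 6: 140 = 140
No arrangement into 5 discs stays within capacity, so 6 is optimal.

6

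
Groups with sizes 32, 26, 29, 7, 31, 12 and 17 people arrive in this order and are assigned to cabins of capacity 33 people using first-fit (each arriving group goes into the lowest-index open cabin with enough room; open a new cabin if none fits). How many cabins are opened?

5

  32 → cabin 1 (new)  [load 32/33]
  26 → cabin 2 (new)  [load 26/33]
  29 → cabin 3 (new)  [load 29/33]
  7 → cabin 2  [load 33/33]
  31 → cabin 4 (new)  [load 31/33]
  12 → cabin 5 (new)  [load 12/33]
  17 → cabin 5  [load 29/33]
5 cabins opened.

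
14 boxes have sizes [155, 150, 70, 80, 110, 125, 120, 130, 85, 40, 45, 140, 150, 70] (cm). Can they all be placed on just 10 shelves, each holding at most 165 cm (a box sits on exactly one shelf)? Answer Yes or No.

A valid assignment using 10 shelves:
  shelf 1: 155 = 155
  shelf 2: 150 = 150
  shelf 3: 150 = 150
  shelf 4: 140 = 140
  shelf 5: 130 = 130
  shelf 6: 125 + 40 = 165
  shelf 7: 120 + 45 = 165
  shelf 8: 110 = 110
  shelf 9: 85 + 80 = 165
  shelf 10: 70 + 70 = 140
Every load is within 165 cm, so 10 shelves suffice.

Yes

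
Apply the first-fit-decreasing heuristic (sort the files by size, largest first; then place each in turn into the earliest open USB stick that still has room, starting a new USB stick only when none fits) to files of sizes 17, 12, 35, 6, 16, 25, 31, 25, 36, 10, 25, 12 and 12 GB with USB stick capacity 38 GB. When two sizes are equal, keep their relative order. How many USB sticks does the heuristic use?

8

Sorted descending: 36, 35, 31, 25, 25, 25, 17, 16, 12, 12, 12, 10, 6.
  36 → USB stick 1 (new)  [load 36/38]
  35 → USB stick 2 (new)  [load 35/38]
  31 → USB stick 3 (new)  [load 31/38]
  25 → USB stick 4 (new)  [load 25/38]
  25 → USB stick 5 (new)  [load 25/38]
  25 → USB stick 6 (new)  [load 25/38]
  17 → USB stick 7 (new)  [load 17/38]
  16 → USB stick 7  [load 33/38]
  12 → USB stick 4  [load 37/38]
  12 → USB stick 5  [load 37/38]
  12 → USB stick 6  [load 37/38]
  10 → USB stick 8 (new)  [load 10/38]
  6 → USB stick 3  [load 37/38]
8 USB sticks opened.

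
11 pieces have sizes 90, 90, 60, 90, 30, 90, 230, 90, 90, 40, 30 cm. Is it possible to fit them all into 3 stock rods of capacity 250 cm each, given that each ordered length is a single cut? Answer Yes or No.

Total = 930 cm; ⌈930/250⌉ = 4.
At least 4 stock rods are required, but only 3 are allowed.

No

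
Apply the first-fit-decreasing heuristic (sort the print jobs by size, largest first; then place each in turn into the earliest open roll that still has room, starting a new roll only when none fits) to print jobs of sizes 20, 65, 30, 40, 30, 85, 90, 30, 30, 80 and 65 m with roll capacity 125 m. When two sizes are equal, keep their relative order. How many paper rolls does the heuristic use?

5

Sorted descending: 90, 85, 80, 65, 65, 40, 30, 30, 30, 30, 20.
  90 → roll 1 (new)  [load 90/125]
  85 → roll 2 (new)  [load 85/125]
  80 → roll 3 (new)  [load 80/125]
  65 → roll 4 (new)  [load 65/125]
  65 → roll 5 (new)  [load 65/125]
  40 → roll 2  [load 125/125]
  30 → roll 1  [load 120/125]
  30 → roll 3  [load 110/125]
  30 → roll 4  [load 95/125]
  30 → roll 4  [load 125/125]
  20 → roll 5  [load 85/125]
5 paper rolls opened.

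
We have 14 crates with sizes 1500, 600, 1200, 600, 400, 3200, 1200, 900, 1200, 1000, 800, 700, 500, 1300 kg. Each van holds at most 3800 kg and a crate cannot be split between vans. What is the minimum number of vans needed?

4

Total = 3200 + 1500 + 1300 + 1200 + 1200 + 1200 + 1000 + 900 + 800 + 700 + 600 + 600 + 500 + 400 = 15100 kg.
Lower bound: ⌈15100/3800⌉ = 4 vans.
A packing using 4 vans:
  van 1: 3200 + 600 = 3800
  van 2: 1500 + 1300 + 1000 = 3800
  van 3: 1200 + 1200 + 900 + 500 = 3800
  van 4: 1200 + 800 + 700 + 600 + 400 = 3700
This matches the lower bound, so 4 is optimal.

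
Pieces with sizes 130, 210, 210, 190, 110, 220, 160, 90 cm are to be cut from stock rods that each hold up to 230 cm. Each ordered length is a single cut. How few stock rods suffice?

Total = 220 + 210 + 210 + 190 + 160 + 130 + 110 + 90 = 1320 cm.
Lower bound: ⌈1320/230⌉ = 6 stock rods.
A packing using 7 stock rods:
  stock rod 1: 220 = 220
  stock rod 2: 210 = 210
  stock rod 3: 210 = 210
  stock rod 4: 190 = 190
  stock rod 5: 160 = 160
  stock rod 6: 130 + 90 = 220
  stock rod 7: 110 = 110
No arrangement into 6 stock rods stays within capacity, so 7 is optimal.

7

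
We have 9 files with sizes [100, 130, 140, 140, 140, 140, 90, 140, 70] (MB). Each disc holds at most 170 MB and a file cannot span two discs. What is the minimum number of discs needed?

Total = 140 + 140 + 140 + 140 + 140 + 130 + 100 + 90 + 70 = 1090 MB.
Lower bound: ⌈1090/170⌉ = 7 discs.
Also, 8 files each exceed 85 MB, and no two of those can share a disc, so at least 8 discs are needed.
A packing using 8 discs:
  disc 1: 140 = 140
  disc 2: 140 = 140
  disc 3: 140 = 140
  disc 4: 140 = 140
  disc 5: 140 = 140
  disc 6: 130 = 130
  disc 7: 100 + 70 = 170
  disc 8: 90 = 90
This matches the lower bound, so 8 is optimal.

8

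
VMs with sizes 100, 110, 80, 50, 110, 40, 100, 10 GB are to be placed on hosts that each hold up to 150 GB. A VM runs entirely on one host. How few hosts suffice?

Total = 110 + 110 + 100 + 100 + 80 + 50 + 40 + 10 = 600 GB.
Lower bound: ⌈600/150⌉ = 4 hosts.
Also, 5 VMs each exceed 75 GB, and no two of those can share a host, so at least 5 hosts are needed.
A packing using 5 hosts:
  host 1: 110 + 40 = 150
  host 2: 110 + 10 = 120
  host 3: 100 + 50 = 150
  host 4: 100 = 100
  host 5: 80 = 80
This matches the lower bound, so 5 is optimal.

5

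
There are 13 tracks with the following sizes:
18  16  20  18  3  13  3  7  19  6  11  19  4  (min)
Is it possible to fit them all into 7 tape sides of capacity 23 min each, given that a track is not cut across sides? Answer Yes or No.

Total = 157 min; ⌈157/23⌉ = 7.
The bound of 7 does not rule out 7, but exhaustive search shows no assignment into 7 tape sides of capacity 23 min exists — the minimum is 8.

No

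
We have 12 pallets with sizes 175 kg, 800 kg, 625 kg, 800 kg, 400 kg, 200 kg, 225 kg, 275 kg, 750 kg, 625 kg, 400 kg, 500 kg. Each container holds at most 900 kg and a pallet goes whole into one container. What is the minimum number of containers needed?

Total = 800 + 800 + 750 + 625 + 625 + 500 + 400 + 400 + 275 + 225 + 200 + 175 = 5775 kg.
Lower bound: ⌈5775/900⌉ = 7 containers.
A packing using 7 containers:
  container 1: 800 = 800
  container 2: 800 = 800
  container 3: 750 = 750
  container 4: 625 + 275 = 900
  container 5: 625 + 225 = 850
  container 6: 500 + 400 = 900
  container 7: 400 + 200 + 175 = 775
This matches the lower bound, so 7 is optimal.

7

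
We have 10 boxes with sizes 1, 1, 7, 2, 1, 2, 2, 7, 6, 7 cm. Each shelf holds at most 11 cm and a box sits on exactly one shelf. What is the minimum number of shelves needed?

Total = 7 + 7 + 7 + 6 + 2 + 2 + 2 + 1 + 1 + 1 = 36 cm.
Lower bound: ⌈36/11⌉ = 4 shelves.
A packing using 4 shelves:
  shelf 1: 7 + 2 + 2 = 11
  shelf 2: 7 + 2 + 1 + 1 = 11
  shelf 3: 7 + 1 = 8
  shelf 4: 6 = 6
This matches the lower bound, so 4 is optimal.

4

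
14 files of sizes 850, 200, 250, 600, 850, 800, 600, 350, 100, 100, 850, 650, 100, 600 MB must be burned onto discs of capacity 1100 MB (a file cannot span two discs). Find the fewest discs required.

8

Total = 850 + 850 + 850 + 800 + 650 + 600 + 600 + 600 + 350 + 250 + 200 + 100 + 100 + 100 = 6900 MB.
Lower bound: ⌈6900/1100⌉ = 7 discs.
Also, 8 files each exceed 550 MB, and no two of those can share a disc, so at least 8 discs are needed.
A packing using 8 discs:
  disc 1: 850 + 250 = 1100
  disc 2: 850 + 200 = 1050
  disc 3: 850 + 100 + 100 = 1050
  disc 4: 800 + 100 = 900
  disc 5: 650 + 350 = 1000
  disc 6: 600 = 600
  disc 7: 600 = 600
  disc 8: 600 = 600
This matches the lower bound, so 8 is optimal.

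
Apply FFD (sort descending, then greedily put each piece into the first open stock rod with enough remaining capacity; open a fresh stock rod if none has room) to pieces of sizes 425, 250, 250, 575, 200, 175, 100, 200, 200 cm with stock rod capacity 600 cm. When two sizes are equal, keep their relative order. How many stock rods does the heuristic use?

4

Sorted descending: 575, 425, 250, 250, 200, 200, 200, 175, 100.
  575 → stock rod 1 (new)  [load 575/600]
  425 → stock rod 2 (new)  [load 425/600]
  250 → stock rod 3 (new)  [load 250/600]
  250 → stock rod 3  [load 500/600]
  200 → stock rod 4 (new)  [load 200/600]
  200 → stock rod 4  [load 400/600]
  200 → stock rod 4  [load 600/600]
  175 → stock rod 2  [load 600/600]
  100 → stock rod 3  [load 600/600]
4 stock rods opened.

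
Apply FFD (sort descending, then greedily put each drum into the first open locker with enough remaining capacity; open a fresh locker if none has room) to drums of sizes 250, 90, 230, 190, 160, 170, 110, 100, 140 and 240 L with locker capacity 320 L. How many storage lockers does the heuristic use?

Sorted descending: 250, 240, 230, 190, 170, 160, 140, 110, 100, 90.
  250 → locker 1 (new)  [load 250/320]
  240 → locker 2 (new)  [load 240/320]
  230 → locker 3 (new)  [load 230/320]
  190 → locker 4 (new)  [load 190/320]
  170 → locker 5 (new)  [load 170/320]
  160 → locker 6 (new)  [load 160/320]
  140 → locker 5  [load 310/320]
  110 → locker 4  [load 300/320]
  100 → locker 6  [load 260/320]
  90 → locker 3  [load 320/320]
6 storage lockers opened.

6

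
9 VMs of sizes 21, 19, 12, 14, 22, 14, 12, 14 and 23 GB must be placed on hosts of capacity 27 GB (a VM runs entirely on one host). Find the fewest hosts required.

Total = 23 + 22 + 21 + 19 + 14 + 14 + 14 + 12 + 12 = 151 GB.
Lower bound: ⌈151/27⌉ = 6 hosts.
Also, 7 VMs each exceed 27/2 GB, and no two of those can share a host, so at least 7 hosts are needed.
A packing using 7 hosts:
  host 1: 23 = 23
  host 2: 22 = 22
  host 3: 21 = 21
  host 4: 19 = 19
  host 5: 14 + 12 = 26
  host 6: 14 + 12 = 26
  host 7: 14 = 14
This matches the lower bound, so 7 is optimal.

7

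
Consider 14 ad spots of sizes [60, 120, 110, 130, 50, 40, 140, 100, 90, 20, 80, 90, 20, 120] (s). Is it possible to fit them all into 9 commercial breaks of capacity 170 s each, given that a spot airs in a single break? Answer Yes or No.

Yes

A valid assignment using 8 commercial breaks:
  break 1: 140 + 20 = 160
  break 2: 130 + 40 = 170
  break 3: 120 + 50 = 170
  break 4: 120 + 20 = 140
  break 5: 110 + 60 = 170
  break 6: 100 = 100
  break 7: 90 + 80 = 170
  break 8: 90 = 90
That uses only 8 ≤ 9, so 9 commercial breaks are enough.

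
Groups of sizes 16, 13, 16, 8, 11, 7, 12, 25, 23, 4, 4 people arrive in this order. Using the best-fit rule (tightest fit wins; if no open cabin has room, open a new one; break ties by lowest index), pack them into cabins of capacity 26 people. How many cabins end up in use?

6

  16 → cabin 1 (new)  [load 16/26]
  13 → cabin 2 (new)  [load 13/26]
  16 → cabin 3 (new)  [load 16/26]
  8 → cabin 1  [load 24/26]
  11 → cabin 2  [load 24/26]
  7 → cabin 3  [load 23/26]
  12 → cabin 4 (new)  [load 12/26]
  25 → cabin 5 (new)  [load 25/26]
  23 → cabin 6 (new)  [load 23/26]
  4 → cabin 4  [load 16/26]
  4 → cabin 4  [load 20/26]
6 cabins opened.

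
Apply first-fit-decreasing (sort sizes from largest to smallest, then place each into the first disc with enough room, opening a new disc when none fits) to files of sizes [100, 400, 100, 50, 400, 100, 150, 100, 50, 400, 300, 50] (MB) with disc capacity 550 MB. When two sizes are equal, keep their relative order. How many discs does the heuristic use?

4

Sorted descending: 400, 400, 400, 300, 150, 100, 100, 100, 100, 50, 50, 50.
  400 → disc 1 (new)  [load 400/550]
  400 → disc 2 (new)  [load 400/550]
  400 → disc 3 (new)  [load 400/550]
  300 → disc 4 (new)  [load 300/550]
  150 → disc 1  [load 550/550]
  100 → disc 2  [load 500/550]
  100 → disc 3  [load 500/550]
  100 → disc 4  [load 400/550]
  100 → disc 4  [load 500/550]
  50 → disc 2  [load 550/550]
  50 → disc 3  [load 550/550]
  50 → disc 4  [load 550/550]
4 discs opened.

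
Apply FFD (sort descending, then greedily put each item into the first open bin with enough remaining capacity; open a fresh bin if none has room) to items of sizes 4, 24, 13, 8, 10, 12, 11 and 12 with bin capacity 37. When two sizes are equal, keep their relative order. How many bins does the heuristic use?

Sorted descending: 24, 13, 12, 12, 11, 10, 8, 4.
  24 → bin 1 (new)  [load 24/37]
  13 → bin 1  [load 37/37]
  12 → bin 2 (new)  [load 12/37]
  12 → bin 2  [load 24/37]
  11 → bin 2  [load 35/37]
  10 → bin 3 (new)  [load 10/37]
  8 → bin 3  [load 18/37]
  4 → bin 3  [load 22/37]
3 bins opened.

3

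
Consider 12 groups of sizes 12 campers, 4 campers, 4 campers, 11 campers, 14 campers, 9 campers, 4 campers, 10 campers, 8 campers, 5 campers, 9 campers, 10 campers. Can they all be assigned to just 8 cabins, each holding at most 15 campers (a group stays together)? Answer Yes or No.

A valid assignment using 8 cabins:
  cabin 1: 14 = 14
  cabin 2: 12 = 12
  cabin 3: 11 + 4 = 15
  cabin 4: 10 + 5 = 15
  cabin 5: 10 + 4 = 14
  cabin 6: 9 + 4 = 13
  cabin 7: 9 = 9
  cabin 8: 8 = 8
Every load is within 15 campers, so 8 cabins suffice.

Yes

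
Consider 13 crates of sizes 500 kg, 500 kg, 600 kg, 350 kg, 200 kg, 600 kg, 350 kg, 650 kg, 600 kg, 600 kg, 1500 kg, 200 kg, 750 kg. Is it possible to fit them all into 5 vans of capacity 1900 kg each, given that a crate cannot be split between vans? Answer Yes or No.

Yes

A valid assignment using 4 vans:
  van 1: 1500 + 350 = 1850
  van 2: 750 + 650 + 500 = 1900
  van 3: 600 + 600 + 600 = 1800
  van 4: 600 + 500 + 350 + 200 + 200 = 1850
That uses only 4 ≤ 5, so 5 vans are enough.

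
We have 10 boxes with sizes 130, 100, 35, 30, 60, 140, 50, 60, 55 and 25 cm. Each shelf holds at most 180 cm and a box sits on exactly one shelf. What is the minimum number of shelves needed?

Total = 140 + 130 + 100 + 60 + 60 + 55 + 50 + 35 + 30 + 25 = 685 cm.
Lower bound: ⌈685/180⌉ = 4 shelves.
A packing using 4 shelves:
  shelf 1: 140 + 35 = 175
  shelf 2: 130 + 50 = 180
  shelf 3: 100 + 60 = 160
  shelf 4: 60 + 55 + 30 + 25 = 170
This matches the lower bound, so 4 is optimal.

4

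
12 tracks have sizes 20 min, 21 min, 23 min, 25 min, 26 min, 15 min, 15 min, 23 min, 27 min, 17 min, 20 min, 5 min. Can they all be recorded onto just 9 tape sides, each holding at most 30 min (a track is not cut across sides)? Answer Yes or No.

No

Total = 237 min; ⌈237/30⌉ = 8.
9 tracks each exceed half the capacity and cannot share a side, forcing at least 9 tape sides.
The bound of 9 does not rule out 9, but exhaustive search shows no assignment into 9 tape sides of capacity 30 min exists — the minimum is 10.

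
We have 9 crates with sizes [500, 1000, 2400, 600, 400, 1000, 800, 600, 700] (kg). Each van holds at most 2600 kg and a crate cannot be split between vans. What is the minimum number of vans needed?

Total = 2400 + 1000 + 1000 + 800 + 700 + 600 + 600 + 500 + 400 = 8000 kg.
Lower bound: ⌈8000/2600⌉ = 4 vans.
A packing using 4 vans:
  van 1: 2400 = 2400
  van 2: 1000 + 1000 + 600 = 2600
  van 3: 800 + 700 + 600 + 500 = 2600
  van 4: 400 = 400
This matches the lower bound, so 4 is optimal.

4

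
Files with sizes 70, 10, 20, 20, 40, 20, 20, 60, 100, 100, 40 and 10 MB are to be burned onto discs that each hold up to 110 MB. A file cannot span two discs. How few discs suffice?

Total = 100 + 100 + 70 + 60 + 40 + 40 + 20 + 20 + 20 + 20 + 10 + 10 = 510 MB.
Lower bound: ⌈510/110⌉ = 5 discs.
A packing using 5 discs:
  disc 1: 100 + 10 = 110
  disc 2: 100 + 10 = 110
  disc 3: 70 + 40 = 110
  disc 4: 60 + 40 = 100
  disc 5: 20 + 20 + 20 + 20 = 80
This matches the lower bound, so 5 is optimal.

5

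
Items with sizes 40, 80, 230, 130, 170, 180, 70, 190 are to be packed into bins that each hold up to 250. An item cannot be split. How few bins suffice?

5

Total = 230 + 190 + 180 + 170 + 130 + 80 + 70 + 40 = 1090.
Lower bound: ⌈1090/250⌉ = 5 bins.
A packing using 5 bins:
  bin 1: 230 = 230
  bin 2: 190 + 40 = 230
  bin 3: 180 + 70 = 250
  bin 4: 170 + 80 = 250
  bin 5: 130 = 130
This matches the lower bound, so 5 is optimal.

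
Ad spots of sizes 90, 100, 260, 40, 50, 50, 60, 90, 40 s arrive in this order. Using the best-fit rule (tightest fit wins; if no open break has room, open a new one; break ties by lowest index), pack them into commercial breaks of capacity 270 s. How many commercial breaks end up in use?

  90 → break 1 (new)  [load 90/270]
  100 → break 1  [load 190/270]
  260 → break 2 (new)  [load 260/270]
  40 → break 1  [load 230/270]
  50 → break 3 (new)  [load 50/270]
  50 → break 3  [load 100/270]
  60 → break 3  [load 160/270]
  90 → break 3  [load 250/270]
  40 → break 1  [load 270/270]
3 commercial breaks opened.

3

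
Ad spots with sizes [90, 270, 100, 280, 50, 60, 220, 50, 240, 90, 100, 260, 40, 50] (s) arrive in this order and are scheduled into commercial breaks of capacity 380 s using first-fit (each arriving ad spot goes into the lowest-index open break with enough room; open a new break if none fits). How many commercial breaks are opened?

  90 → break 1 (new)  [load 90/380]
  270 → break 1  [load 360/380]
  100 → break 2 (new)  [load 100/380]
  280 → break 2  [load 380/380]
  50 → break 3 (new)  [load 50/380]
  60 → break 3  [load 110/380]
  220 → break 3  [load 330/380]
  50 → break 3  [load 380/380]
  240 → break 4 (new)  [load 240/380]
  90 → break 4  [load 330/380]
  100 → break 5 (new)  [load 100/380]
  260 → break 5  [load 360/380]
  40 → break 4  [load 370/380]
  50 → break 6 (new)  [load 50/380]
6 commercial breaks opened.

6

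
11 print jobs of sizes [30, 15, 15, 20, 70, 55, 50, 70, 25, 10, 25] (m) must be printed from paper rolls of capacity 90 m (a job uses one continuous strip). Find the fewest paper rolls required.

5

Total = 70 + 70 + 55 + 50 + 30 + 25 + 25 + 20 + 15 + 15 + 10 = 385 m.
Lower bound: ⌈385/90⌉ = 5 paper rolls.
A packing using 5 paper rolls:
  roll 1: 70 + 20 = 90
  roll 2: 70 + 15 = 85
  roll 3: 55 + 30 = 85
  roll 4: 50 + 25 + 15 = 90
  roll 5: 25 + 10 = 35
This matches the lower bound, so 5 is optimal.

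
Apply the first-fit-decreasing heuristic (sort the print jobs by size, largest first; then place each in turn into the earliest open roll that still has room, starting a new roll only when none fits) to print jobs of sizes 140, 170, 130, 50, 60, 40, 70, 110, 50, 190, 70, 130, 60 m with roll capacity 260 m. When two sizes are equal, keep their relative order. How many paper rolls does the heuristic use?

5

Sorted descending: 190, 170, 140, 130, 130, 110, 70, 70, 60, 60, 50, 50, 40.
  190 → roll 1 (new)  [load 190/260]
  170 → roll 2 (new)  [load 170/260]
  140 → roll 3 (new)  [load 140/260]
  130 → roll 4 (new)  [load 130/260]
  130 → roll 4  [load 260/260]
  110 → roll 3  [load 250/260]
  70 → roll 1  [load 260/260]
  70 → roll 2  [load 240/260]
  60 → roll 5 (new)  [load 60/260]
  60 → roll 5  [load 120/260]
  50 → roll 5  [load 170/260]
  50 → roll 5  [load 220/260]
  40 → roll 5  [load 260/260]
5 paper rolls opened.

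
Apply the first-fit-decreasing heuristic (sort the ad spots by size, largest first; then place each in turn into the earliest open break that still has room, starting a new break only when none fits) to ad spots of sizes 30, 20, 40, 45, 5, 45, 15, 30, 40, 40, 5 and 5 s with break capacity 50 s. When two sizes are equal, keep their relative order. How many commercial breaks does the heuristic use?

Sorted descending: 45, 45, 40, 40, 40, 30, 30, 20, 15, 5, 5, 5.
  45 → break 1 (new)  [load 45/50]
  45 → break 2 (new)  [load 45/50]
  40 → break 3 (new)  [load 40/50]
  40 → break 4 (new)  [load 40/50]
  40 → break 5 (new)  [load 40/50]
  30 → break 6 (new)  [load 30/50]
  30 → break 7 (new)  [load 30/50]
  20 → break 6  [load 50/50]
  15 → break 7  [load 45/50]
  5 → break 1  [load 50/50]
  5 → break 2  [load 50/50]
  5 → break 3  [load 45/50]
7 commercial breaks opened.

7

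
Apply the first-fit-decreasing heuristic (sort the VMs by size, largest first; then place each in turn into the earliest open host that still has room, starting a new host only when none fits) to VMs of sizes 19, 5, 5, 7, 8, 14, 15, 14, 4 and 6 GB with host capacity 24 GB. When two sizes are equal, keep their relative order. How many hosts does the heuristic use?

Sorted descending: 19, 15, 14, 14, 8, 7, 6, 5, 5, 4.
  19 → host 1 (new)  [load 19/24]
  15 → host 2 (new)  [load 15/24]
  14 → host 3 (new)  [load 14/24]
  14 → host 4 (new)  [load 14/24]
  8 → host 2  [load 23/24]
  7 → host 3  [load 21/24]
  6 → host 4  [load 20/24]
  5 → host 1  [load 24/24]
  5 → host 5 (new)  [load 5/24]
  4 → host 4  [load 24/24]
5 hosts opened.

5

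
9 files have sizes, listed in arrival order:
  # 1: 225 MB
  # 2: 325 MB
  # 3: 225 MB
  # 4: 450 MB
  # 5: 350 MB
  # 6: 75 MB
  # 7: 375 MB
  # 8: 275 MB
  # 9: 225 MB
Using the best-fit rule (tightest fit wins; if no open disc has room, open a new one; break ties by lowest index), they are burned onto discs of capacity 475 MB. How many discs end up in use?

7

  225 → disc 1 (new)  [load 225/475]
  325 → disc 2 (new)  [load 325/475]
  225 → disc 1  [load 450/475]
  450 → disc 3 (new)  [load 450/475]
  350 → disc 4 (new)  [load 350/475]
  75 → disc 4  [load 425/475]
  375 → disc 5 (new)  [load 375/475]
  275 → disc 6 (new)  [load 275/475]
  225 → disc 7 (new)  [load 225/475]
7 discs opened.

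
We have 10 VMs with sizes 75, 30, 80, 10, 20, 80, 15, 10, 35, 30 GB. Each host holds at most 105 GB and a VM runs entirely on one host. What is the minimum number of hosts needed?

4

Total = 80 + 80 + 75 + 35 + 30 + 30 + 20 + 15 + 10 + 10 = 385 GB.
Lower bound: ⌈385/105⌉ = 4 hosts.
A packing using 4 hosts:
  host 1: 80 + 20 = 100
  host 2: 80 + 15 + 10 = 105
  host 3: 75 + 30 = 105
  host 4: 35 + 30 + 10 = 75
This matches the lower bound, so 4 is optimal.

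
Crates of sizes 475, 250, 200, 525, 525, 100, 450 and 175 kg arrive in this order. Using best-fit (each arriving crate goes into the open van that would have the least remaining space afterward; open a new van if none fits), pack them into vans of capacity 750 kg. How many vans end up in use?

4

  475 → van 1 (new)  [load 475/750]
  250 → van 1  [load 725/750]
  200 → van 2 (new)  [load 200/750]
  525 → van 2  [load 725/750]
  525 → van 3 (new)  [load 525/750]
  100 → van 3  [load 625/750]
  450 → van 4 (new)  [load 450/750]
  175 → van 4  [load 625/750]
4 vans opened.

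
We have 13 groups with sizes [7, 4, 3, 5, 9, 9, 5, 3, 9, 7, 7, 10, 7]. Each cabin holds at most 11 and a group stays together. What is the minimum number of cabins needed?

9

Total = 10 + 9 + 9 + 9 + 7 + 7 + 7 + 7 + 5 + 5 + 4 + 3 + 3 = 85.
Lower bound: ⌈85/11⌉ = 8 cabins.
A packing using 9 cabins:
  cabin 1: 10 = 10
  cabin 2: 9 = 9
  cabin 3: 9 = 9
  cabin 4: 9 = 9
  cabin 5: 7 + 4 = 11
  cabin 6: 7 + 3 = 10
  cabin 7: 7 + 3 = 10
  cabin 8: 7 = 7
  cabin 9: 5 + 5 = 10
No arrangement into 8 cabins stays within capacity, so 9 is optimal.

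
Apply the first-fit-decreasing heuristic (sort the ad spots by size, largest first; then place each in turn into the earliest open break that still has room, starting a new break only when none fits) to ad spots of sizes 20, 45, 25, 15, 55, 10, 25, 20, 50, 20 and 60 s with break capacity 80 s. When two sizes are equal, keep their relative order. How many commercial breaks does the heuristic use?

Sorted descending: 60, 55, 50, 45, 25, 25, 20, 20, 20, 15, 10.
  60 → break 1 (new)  [load 60/80]
  55 → break 2 (new)  [load 55/80]
  50 → break 3 (new)  [load 50/80]
  45 → break 4 (new)  [load 45/80]
  25 → break 2  [load 80/80]
  25 → break 3  [load 75/80]
  20 → break 1  [load 80/80]
  20 → break 4  [load 65/80]
  20 → break 5 (new)  [load 20/80]
  15 → break 4  [load 80/80]
  10 → break 5  [load 30/80]
5 commercial breaks opened.

5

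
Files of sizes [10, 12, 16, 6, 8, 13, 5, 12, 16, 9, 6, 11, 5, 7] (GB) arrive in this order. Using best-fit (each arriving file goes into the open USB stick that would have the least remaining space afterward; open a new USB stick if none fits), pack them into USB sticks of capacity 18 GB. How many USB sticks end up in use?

8

  10 → USB stick 1 (new)  [load 10/18]
  12 → USB stick 2 (new)  [load 12/18]
  16 → USB stick 3 (new)  [load 16/18]
  6 → USB stick 2  [load 18/18]
  8 → USB stick 1  [load 18/18]
  13 → USB stick 4 (new)  [load 13/18]
  5 → USB stick 4  [load 18/18]
  12 → USB stick 5 (new)  [load 12/18]
  16 → USB stick 6 (new)  [load 16/18]
  9 → USB stick 7 (new)  [load 9/18]
  6 → USB stick 5  [load 18/18]
  11 → USB stick 8 (new)  [load 11/18]
  5 → USB stick 8  [load 16/18]
  7 → USB stick 7  [load 16/18]
8 USB sticks opened.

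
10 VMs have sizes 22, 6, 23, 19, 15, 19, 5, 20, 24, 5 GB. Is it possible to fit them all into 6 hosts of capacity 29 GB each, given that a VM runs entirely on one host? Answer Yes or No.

Total = 158 GB; ⌈158/29⌉ = 6.
7 VMs each exceed half the capacity and cannot share a host, forcing at least 7 hosts.
At least 7 hosts are required, but only 6 are allowed.

No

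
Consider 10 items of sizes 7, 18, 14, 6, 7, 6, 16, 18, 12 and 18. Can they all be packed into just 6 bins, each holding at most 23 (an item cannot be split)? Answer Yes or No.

Total = 122; ⌈122/23⌉ = 6.
The bound of 6 does not rule out 6, but exhaustive search shows no assignment into 6 bins of capacity 23 exists — the minimum is 7.

No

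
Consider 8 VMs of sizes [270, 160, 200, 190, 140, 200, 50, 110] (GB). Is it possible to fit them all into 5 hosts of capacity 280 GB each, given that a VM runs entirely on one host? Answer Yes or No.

Total = 1320 GB; ⌈1320/280⌉ = 5.
The bound of 5 does not rule out 5, but exhaustive search shows no assignment into 5 hosts of capacity 280 GB exists — the minimum is 6.

No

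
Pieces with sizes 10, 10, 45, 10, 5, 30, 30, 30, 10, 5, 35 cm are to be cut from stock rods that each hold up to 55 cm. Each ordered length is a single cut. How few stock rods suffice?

Total = 45 + 35 + 30 + 30 + 30 + 10 + 10 + 10 + 10 + 5 + 5 = 220 cm.
Lower bound: ⌈220/55⌉ = 4 stock rods.
Also, 5 pieces each exceed 55/2 cm, and no two of those can share a stock rod, so at least 5 stock rods are needed.
A packing using 5 stock rods:
  stock rod 1: 45 + 10 = 55
  stock rod 2: 35 + 10 + 10 = 55
  stock rod 3: 30 + 10 + 5 + 5 = 50
  stock rod 4: 30 = 30
  stock rod 5: 30 = 30
This matches the lower bound, so 5 is optimal.

5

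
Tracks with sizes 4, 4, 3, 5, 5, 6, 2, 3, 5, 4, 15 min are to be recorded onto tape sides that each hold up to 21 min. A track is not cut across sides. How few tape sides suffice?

Total = 15 + 6 + 5 + 5 + 5 + 4 + 4 + 4 + 3 + 3 + 2 = 56 min.
Lower bound: ⌈56/21⌉ = 3 tape sides.
A packing using 3 tape sides:
  side 1: 15 + 6 = 21
  side 2: 5 + 5 + 5 + 4 + 2 = 21
  side 3: 4 + 4 + 3 + 3 = 14
This matches the lower bound, so 3 is optimal.

3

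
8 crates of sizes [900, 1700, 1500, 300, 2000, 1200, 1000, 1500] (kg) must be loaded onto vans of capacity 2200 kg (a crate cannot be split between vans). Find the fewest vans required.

Total = 2000 + 1700 + 1500 + 1500 + 1200 + 1000 + 900 + 300 = 10100 kg.
Lower bound: ⌈10100/2200⌉ = 5 vans.
A packing using 6 vans:
  van 1: 2000 = 2000
  van 2: 1700 + 300 = 2000
  van 3: 1500 = 1500
  van 4: 1500 = 1500
  van 5: 1200 + 1000 = 2200
  van 6: 900 = 900
No arrangement into 5 vans stays within capacity, so 6 is optimal.

6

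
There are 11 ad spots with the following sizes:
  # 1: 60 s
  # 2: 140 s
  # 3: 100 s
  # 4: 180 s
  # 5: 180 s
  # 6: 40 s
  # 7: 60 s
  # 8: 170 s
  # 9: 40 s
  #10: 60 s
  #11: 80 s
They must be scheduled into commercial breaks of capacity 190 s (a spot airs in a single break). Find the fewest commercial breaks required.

Total = 180 + 180 + 170 + 140 + 100 + 80 + 60 + 60 + 60 + 40 + 40 = 1110 s.
Lower bound: ⌈1110/190⌉ = 6 commercial breaks.
A packing using 7 commercial breaks:
  break 1: 180 = 180
  break 2: 180 = 180
  break 3: 170 = 170
  break 4: 140 + 40 = 180
  break 5: 100 + 80 = 180
  break 6: 60 + 60 + 60 = 180
  break 7: 40 = 40
No arrangement into 6 commercial breaks stays within capacity, so 7 is optimal.

7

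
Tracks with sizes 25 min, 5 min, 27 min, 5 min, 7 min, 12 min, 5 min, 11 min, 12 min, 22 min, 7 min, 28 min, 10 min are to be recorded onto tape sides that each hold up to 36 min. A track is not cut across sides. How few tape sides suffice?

Total = 28 + 27 + 25 + 22 + 12 + 12 + 11 + 10 + 7 + 7 + 5 + 5 + 5 = 176 min.
Lower bound: ⌈176/36⌉ = 5 tape sides.
A packing using 6 tape sides:
  side 1: 28 + 7 = 35
  side 2: 27 + 7 = 34
  side 3: 25 + 11 = 36
  side 4: 22 + 12 = 34
  side 5: 12 + 10 + 5 + 5 = 32
  side 6: 5 = 5
No arrangement into 5 tape sides stays within capacity, so 6 is optimal.

6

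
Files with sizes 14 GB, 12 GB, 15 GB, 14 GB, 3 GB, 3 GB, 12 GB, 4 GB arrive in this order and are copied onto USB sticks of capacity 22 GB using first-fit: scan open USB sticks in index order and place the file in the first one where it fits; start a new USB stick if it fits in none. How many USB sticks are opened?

  14 → USB stick 1 (new)  [load 14/22]
  12 → USB stick 2 (new)  [load 12/22]
  15 → USB stick 3 (new)  [load 15/22]
  14 → USB stick 4 (new)  [load 14/22]
  3 → USB stick 1  [load 17/22]
  3 → USB stick 1  [load 20/22]
  12 → USB stick 5 (new)  [load 12/22]
  4 → USB stick 2  [load 16/22]
5 USB sticks opened.

5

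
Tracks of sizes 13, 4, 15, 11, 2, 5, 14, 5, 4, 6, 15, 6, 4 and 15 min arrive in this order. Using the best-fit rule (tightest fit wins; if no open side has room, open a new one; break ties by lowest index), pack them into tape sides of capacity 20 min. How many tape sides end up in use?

  13 → side 1 (new)  [load 13/20]
  4 → side 1  [load 17/20]
  15 → side 2 (new)  [load 15/20]
  11 → side 3 (new)  [load 11/20]
  2 → side 1  [load 19/20]
  5 → side 2  [load 20/20]
  14 → side 4 (new)  [load 14/20]
  5 → side 4  [load 19/20]
  4 → side 3  [load 15/20]
  6 → side 5 (new)  [load 6/20]
  15 → side 6 (new)  [load 15/20]
  6 → side 5  [load 12/20]
  4 → side 3  [load 19/20]
  15 → side 7 (new)  [load 15/20]
7 tape sides opened.

7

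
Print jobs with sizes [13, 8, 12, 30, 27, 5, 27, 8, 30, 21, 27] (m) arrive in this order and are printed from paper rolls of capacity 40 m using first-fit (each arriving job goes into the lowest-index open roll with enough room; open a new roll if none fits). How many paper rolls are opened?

  13 → roll 1 (new)  [load 13/40]
  8 → roll 1  [load 21/40]
  12 → roll 1  [load 33/40]
  30 → roll 2 (new)  [load 30/40]
  27 → roll 3 (new)  [load 27/40]
  5 → roll 1  [load 38/40]
  27 → roll 4 (new)  [load 27/40]
  8 → roll 2  [load 38/40]
  30 → roll 5 (new)  [load 30/40]
  21 → roll 6 (new)  [load 21/40]
  27 → roll 7 (new)  [load 27/40]
7 paper rolls opened.

7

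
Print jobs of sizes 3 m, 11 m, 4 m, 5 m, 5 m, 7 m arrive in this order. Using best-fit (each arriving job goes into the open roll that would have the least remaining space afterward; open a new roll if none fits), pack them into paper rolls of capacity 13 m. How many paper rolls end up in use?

3

  3 → roll 1 (new)  [load 3/13]
  11 → roll 2 (new)  [load 11/13]
  4 → roll 1  [load 7/13]
  5 → roll 1  [load 12/13]
  5 → roll 3 (new)  [load 5/13]
  7 → roll 3  [load 12/13]
3 paper rolls opened.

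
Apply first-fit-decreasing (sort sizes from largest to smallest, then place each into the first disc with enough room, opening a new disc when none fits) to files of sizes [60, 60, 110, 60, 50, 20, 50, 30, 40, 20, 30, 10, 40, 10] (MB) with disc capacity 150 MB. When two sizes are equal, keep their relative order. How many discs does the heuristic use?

Sorted descending: 110, 60, 60, 60, 50, 50, 40, 40, 30, 30, 20, 20, 10, 10.
  110 → disc 1 (new)  [load 110/150]
  60 → disc 2 (new)  [load 60/150]
  60 → disc 2  [load 120/150]
  60 → disc 3 (new)  [load 60/150]
  50 → disc 3  [load 110/150]
  50 → disc 4 (new)  [load 50/150]
  40 → disc 1  [load 150/150]
  40 → disc 3  [load 150/150]
  30 → disc 2  [load 150/150]
  30 → disc 4  [load 80/150]
  20 → disc 4  [load 100/150]
  20 → disc 4  [load 120/150]
  10 → disc 4  [load 130/150]
  10 → disc 4  [load 140/150]
4 discs opened.

4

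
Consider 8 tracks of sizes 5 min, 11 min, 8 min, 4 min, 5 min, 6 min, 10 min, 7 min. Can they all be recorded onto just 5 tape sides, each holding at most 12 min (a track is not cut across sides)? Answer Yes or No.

A valid assignment using 5 tape sides:
  side 1: 11 = 11
  side 2: 10 = 10
  side 3: 8 + 4 = 12
  side 4: 7 + 5 = 12
  side 5: 6 + 5 = 11
Every load is within 12 min, so 5 tape sides suffice.

Yes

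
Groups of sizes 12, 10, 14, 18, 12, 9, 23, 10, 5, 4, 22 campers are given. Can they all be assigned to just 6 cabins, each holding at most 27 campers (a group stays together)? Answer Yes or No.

Yes

A valid assignment using 6 cabins:
  cabin 1: 23 + 4 = 27
  cabin 2: 22 + 5 = 27
  cabin 3: 18 + 9 = 27
  cabin 4: 14 + 12 = 26
  cabin 5: 12 + 10 = 22
  cabin 6: 10 = 10
Every load is within 27 campers, so 6 cabins suffice.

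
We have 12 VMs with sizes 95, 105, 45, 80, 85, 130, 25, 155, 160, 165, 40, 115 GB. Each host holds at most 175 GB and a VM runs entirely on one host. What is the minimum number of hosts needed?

Total = 165 + 160 + 155 + 130 + 115 + 105 + 95 + 85 + 80 + 45 + 40 + 25 = 1200 GB.
Lower bound: ⌈1200/175⌉ = 7 hosts.
A packing using 8 hosts:
  host 1: 165 = 165
  host 2: 160 = 160
  host 3: 155 = 155
  host 4: 130 + 45 = 175
  host 5: 115 + 40 = 155
  host 6: 105 + 25 = 130
  host 7: 95 + 80 = 175
  host 8: 85 = 85
No arrangement into 7 hosts stays within capacity, so 8 is optimal.

8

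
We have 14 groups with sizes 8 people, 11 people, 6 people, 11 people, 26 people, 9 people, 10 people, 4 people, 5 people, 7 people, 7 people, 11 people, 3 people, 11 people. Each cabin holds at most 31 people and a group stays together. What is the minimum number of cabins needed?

Total = 26 + 11 + 11 + 11 + 11 + 10 + 9 + 8 + 7 + 7 + 6 + 5 + 4 + 3 = 129 people.
Lower bound: ⌈129/31⌉ = 5 cabins.
A packing using 5 cabins:
  cabin 1: 26 + 5 = 31
  cabin 2: 11 + 11 + 9 = 31
  cabin 3: 11 + 11 + 8 = 30
  cabin 4: 10 + 7 + 7 + 6 = 30
  cabin 5: 4 + 3 = 7
This matches the lower bound, so 5 is optimal.

5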